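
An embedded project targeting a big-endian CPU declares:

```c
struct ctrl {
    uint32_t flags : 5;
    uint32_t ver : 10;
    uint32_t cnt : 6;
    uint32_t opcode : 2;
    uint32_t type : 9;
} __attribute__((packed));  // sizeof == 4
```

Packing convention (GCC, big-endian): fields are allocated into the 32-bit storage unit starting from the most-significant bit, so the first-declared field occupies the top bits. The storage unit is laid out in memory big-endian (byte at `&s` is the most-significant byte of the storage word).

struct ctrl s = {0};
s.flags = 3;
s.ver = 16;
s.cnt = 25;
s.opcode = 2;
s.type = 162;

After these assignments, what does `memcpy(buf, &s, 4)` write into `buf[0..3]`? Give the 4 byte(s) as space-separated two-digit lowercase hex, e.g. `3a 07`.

18 20 cc a2

flags (5b) val=3 bits=0x3 at bit 27: 0x18000000
ver (10b) val=16 bits=0x10 at bit 17: 0x18200000
cnt (6b) val=25 bits=0x19 at bit 11: 0x1820c800
opcode (2b) val=2 bits=0x2 at bit 9: 0x1820cc00
type (9b) val=162 bits=0xa2 at bit 0: 0x1820cca2
word = 0x1820cca2 → big-endian bytes:
  [0]=0x18  [1]=0x20  [2]=0xcc  [3]=0xa2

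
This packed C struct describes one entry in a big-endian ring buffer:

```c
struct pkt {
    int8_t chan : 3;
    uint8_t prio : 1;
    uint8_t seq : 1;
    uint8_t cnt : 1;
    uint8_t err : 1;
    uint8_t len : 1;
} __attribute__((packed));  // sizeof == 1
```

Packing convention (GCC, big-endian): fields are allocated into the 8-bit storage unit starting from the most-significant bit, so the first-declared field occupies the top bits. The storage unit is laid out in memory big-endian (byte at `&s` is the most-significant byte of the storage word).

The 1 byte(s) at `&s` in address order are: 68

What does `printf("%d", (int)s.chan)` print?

[0]=0x68 (big-endian) → word 0x68
chan:3 @ bit 5 → (0x68>>5)&0x7 = 0x3  ←
prio:1 @ bit 4 → (0x68>>4)&0x1 = 0x0
seq:1 @ bit 3 → (0x68>>3)&0x1 = 0x1
cnt:1 @ bit 2 → (0x68>>2)&0x1 = 0x0
err:1 @ bit 1 → (0x68>>1)&0x1 = 0x0
len:1 @ bit 0 → (0x68>>0)&0x1 = 0x0
chan signed 3b, MSB=0: value = 3

3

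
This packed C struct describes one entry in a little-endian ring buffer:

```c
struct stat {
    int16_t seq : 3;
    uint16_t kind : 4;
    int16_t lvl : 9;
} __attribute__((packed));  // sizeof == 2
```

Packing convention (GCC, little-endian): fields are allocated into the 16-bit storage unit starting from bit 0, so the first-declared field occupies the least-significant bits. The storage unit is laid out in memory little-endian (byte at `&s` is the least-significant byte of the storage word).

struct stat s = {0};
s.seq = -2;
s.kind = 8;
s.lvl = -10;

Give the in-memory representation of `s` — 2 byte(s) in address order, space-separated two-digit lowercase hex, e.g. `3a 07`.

46 fb

seq (3b) val=-2 bits=0x6 at bit 0: 0x0006
kind (4b) val=8 bits=0x8 at bit 3: 0x0046
lvl (9b) val=-10 bits=0x1f6 at bit 7: 0xfb46
word = 0xfb46 → little-endian bytes:
  [0]=0x46  [1]=0xfb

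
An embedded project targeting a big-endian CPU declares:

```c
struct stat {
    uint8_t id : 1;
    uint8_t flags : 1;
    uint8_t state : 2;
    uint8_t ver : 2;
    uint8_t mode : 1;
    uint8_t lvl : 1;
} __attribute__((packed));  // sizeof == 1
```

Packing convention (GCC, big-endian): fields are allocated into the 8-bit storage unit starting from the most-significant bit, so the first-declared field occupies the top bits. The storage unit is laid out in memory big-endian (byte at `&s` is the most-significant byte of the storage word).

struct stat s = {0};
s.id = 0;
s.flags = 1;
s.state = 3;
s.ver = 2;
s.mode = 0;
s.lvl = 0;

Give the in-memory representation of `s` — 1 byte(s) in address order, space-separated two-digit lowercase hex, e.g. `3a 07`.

78

id (1b) val=0 bits=0x0 at bit 7: 0x00
flags (1b) val=1 bits=0x1 at bit 6: 0x40
state (2b) val=3 bits=0x3 at bit 4: 0x70
ver (2b) val=2 bits=0x2 at bit 2: 0x78
mode (1b) val=0 bits=0x0 at bit 1: 0x78
lvl (1b) val=0 bits=0x0 at bit 0: 0x78
word = 0x78 → big-endian bytes:
  [0]=0x78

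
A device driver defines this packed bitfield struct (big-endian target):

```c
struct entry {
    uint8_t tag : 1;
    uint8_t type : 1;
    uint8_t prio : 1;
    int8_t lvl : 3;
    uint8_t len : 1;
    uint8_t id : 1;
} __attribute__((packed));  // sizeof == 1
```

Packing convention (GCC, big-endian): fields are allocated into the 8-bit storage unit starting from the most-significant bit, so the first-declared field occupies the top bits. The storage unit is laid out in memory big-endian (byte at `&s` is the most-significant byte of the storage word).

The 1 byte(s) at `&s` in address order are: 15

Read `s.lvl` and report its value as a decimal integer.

-3

[0]=0x15 (big-endian) → word 0x15
tag [7+:1] = (word>>7) & 0x1 = 0
type [6+:1] = (word>>6) & 0x1 = 0
prio [5+:1] = (word>>5) & 0x1 = 0
lvl [2+:3] = (word>>2) & 0x7 = 5  ←
len [1+:1] = (word>>1) & 0x1 = 0
id [0+:1] = (word>>0) & 0x1 = 1
lvl signed 3b, MSB=1: 5 - 8 = -3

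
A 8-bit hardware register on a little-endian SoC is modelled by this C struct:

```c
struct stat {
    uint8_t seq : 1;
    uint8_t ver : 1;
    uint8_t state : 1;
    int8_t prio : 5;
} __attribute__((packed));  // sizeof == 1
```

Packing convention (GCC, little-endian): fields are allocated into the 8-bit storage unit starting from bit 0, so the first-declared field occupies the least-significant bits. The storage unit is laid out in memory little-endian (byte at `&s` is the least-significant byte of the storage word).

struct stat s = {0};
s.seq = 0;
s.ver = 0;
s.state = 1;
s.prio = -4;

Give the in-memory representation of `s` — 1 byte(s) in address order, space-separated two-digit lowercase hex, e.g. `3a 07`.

e4

[0+:1] seq=0 & 0x1 = 0x0; word=0x00
[1+:1] ver=0 & 0x1 = 0x0; word=0x00
[2+:1] state=1 & 0x1 = 0x1; word=0x04
[3+:5] prio=-4 & 0x1f = 0x1c; word=0xe4
word = 0xe4 → little-endian bytes:
  [0]=0xe4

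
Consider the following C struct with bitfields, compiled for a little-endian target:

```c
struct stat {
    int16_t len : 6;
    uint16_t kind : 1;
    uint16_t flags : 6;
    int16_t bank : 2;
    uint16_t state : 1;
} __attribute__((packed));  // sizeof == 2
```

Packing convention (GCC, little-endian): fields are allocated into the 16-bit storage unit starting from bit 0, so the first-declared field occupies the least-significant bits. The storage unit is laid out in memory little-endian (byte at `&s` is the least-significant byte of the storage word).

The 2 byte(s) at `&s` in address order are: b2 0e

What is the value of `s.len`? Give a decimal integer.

[0]=0xb2 [1]=0x0e (little-endian) → word 0x0eb2
len:6 @ bit 0 → (0x0eb2>>0)&0x3f = 0x32  ←
kind:1 @ bit 6 → (0x0eb2>>6)&0x1 = 0x0
flags:6 @ bit 7 → (0x0eb2>>7)&0x3f = 0x1d
bank:2 @ bit 13 → (0x0eb2>>13)&0x3 = 0x0
state:1 @ bit 15 → (0x0eb2>>15)&0x1 = 0x0
len signed 6b, MSB=1: 50 - 64 = -14

-14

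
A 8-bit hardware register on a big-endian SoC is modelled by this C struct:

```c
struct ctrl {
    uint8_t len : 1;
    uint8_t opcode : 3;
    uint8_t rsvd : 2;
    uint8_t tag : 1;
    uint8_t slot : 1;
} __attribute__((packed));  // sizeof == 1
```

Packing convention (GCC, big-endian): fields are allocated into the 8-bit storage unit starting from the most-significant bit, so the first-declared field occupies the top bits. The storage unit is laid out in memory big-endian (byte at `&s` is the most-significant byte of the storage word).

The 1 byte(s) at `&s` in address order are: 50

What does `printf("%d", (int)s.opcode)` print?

[0]=0x50 (big-endian) → word 0x50
len:1 @ bit 7 → (0x50>>7)&0x1 = 0x0
opcode:3 @ bit 4 → (0x50>>4)&0x7 = 0x5  ←
rsvd:2 @ bit 2 → (0x50>>2)&0x3 = 0x0
tag:1 @ bit 1 → (0x50>>1)&0x1 = 0x0
slot:1 @ bit 0 → (0x50>>0)&0x1 = 0x0

5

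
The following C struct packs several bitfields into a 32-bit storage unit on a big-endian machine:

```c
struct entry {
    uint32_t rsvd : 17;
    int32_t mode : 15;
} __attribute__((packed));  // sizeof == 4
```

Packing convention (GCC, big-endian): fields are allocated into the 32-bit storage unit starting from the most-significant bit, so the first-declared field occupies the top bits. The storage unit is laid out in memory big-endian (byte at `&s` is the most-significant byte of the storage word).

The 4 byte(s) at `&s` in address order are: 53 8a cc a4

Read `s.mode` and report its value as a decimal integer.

[0]=0x53 [1]=0x8a [2]=0xcc [3]=0xa4 (big-endian) → word 0x538acca4
rsvd [15+:17] = (word>>15) & 0x1ffff = 42773
mode [0+:15] = (word>>0) & 0x7fff = 19620  ←
mode signed 15b, MSB=1: 19620 - 32768 = -13148

-13148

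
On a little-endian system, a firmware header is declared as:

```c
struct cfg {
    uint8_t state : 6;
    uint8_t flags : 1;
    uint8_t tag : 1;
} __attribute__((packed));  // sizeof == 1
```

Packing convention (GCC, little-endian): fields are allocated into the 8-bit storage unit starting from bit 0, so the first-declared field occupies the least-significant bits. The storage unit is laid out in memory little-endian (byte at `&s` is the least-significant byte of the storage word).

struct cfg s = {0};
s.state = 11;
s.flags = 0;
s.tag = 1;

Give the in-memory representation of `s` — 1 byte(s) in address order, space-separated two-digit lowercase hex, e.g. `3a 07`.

8b

state (6b) val=11 bits=0xb at bit 0: 0x0b
flags (1b) val=0 bits=0x0 at bit 6: 0x0b
tag (1b) val=1 bits=0x1 at bit 7: 0x8b
word = 0x8b → little-endian bytes:
  [0]=0x8b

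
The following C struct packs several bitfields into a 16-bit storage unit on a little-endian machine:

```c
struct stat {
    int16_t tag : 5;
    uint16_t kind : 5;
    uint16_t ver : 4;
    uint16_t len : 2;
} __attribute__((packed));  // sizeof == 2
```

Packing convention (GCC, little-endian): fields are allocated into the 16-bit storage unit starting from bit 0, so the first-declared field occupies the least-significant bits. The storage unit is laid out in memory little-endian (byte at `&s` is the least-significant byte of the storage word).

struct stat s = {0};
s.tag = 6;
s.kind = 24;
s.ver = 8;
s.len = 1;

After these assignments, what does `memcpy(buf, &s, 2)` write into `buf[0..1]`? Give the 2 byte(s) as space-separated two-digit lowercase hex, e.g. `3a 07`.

tag (5b) val=6 bits=0x6 at bit 0: 0x0006
kind (5b) val=24 bits=0x18 at bit 5: 0x0306
ver (4b) val=8 bits=0x8 at bit 10: 0x2306
len (2b) val=1 bits=0x1 at bit 14: 0x6306
word = 0x6306 → little-endian bytes:
  [0]=0x06  [1]=0x63

06 63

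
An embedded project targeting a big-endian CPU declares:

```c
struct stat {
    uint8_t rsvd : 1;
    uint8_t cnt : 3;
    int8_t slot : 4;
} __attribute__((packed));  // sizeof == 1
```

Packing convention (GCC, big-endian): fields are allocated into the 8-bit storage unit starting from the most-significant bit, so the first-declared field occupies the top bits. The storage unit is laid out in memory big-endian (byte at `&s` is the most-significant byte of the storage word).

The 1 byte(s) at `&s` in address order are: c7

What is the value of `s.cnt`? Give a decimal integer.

[0]=0xc7 (big-endian) → word 0xc7
rsvd [7+:1] = (word>>7) & 0x1 = 1
cnt [4+:3] = (word>>4) & 0x7 = 4  ←
slot [0+:4] = (word>>0) & 0xf = 7

4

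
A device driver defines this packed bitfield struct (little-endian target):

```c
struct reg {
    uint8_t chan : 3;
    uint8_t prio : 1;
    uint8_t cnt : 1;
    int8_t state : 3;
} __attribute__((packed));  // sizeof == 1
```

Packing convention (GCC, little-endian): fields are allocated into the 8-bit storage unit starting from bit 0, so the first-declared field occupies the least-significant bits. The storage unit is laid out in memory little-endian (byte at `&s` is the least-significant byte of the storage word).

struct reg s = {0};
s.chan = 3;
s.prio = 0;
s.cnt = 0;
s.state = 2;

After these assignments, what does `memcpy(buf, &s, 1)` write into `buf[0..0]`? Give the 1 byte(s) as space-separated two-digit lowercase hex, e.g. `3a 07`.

43

chan (3b) val=3 bits=0x3 at bit 0: 0x03
prio (1b) val=0 bits=0x0 at bit 3: 0x03
cnt (1b) val=0 bits=0x0 at bit 4: 0x03
state (3b) val=2 bits=0x2 at bit 5: 0x43
word = 0x43 → little-endian bytes:
  [0]=0x43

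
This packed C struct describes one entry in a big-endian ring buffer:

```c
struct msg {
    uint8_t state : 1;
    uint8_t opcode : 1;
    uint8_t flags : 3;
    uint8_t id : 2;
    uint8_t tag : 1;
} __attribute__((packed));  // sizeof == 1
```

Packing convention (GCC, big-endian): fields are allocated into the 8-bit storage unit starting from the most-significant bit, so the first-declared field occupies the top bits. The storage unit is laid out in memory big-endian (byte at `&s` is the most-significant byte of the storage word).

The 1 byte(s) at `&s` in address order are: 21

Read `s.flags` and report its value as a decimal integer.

[0]=0x21 (big-endian) → word 0x21
state:1 @ bit 7 → (0x21>>7)&0x1 = 0x0
opcode:1 @ bit 6 → (0x21>>6)&0x1 = 0x0
flags:3 @ bit 3 → (0x21>>3)&0x7 = 0x4  ←
id:2 @ bit 1 → (0x21>>1)&0x3 = 0x0
tag:1 @ bit 0 → (0x21>>0)&0x1 = 0x1

4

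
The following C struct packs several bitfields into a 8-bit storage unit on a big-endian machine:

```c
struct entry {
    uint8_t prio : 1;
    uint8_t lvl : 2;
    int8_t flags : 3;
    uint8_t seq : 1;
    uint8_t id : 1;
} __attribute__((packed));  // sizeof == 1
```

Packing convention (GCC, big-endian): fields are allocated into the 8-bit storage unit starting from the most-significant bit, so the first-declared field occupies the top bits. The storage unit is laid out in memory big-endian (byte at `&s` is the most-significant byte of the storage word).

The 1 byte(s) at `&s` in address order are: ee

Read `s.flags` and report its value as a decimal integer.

3

[0]=0xee (big-endian) → word 0xee
prio [7+:1] = (word>>7) & 0x1 = 1
lvl [5+:2] = (word>>5) & 0x3 = 3
flags [2+:3] = (word>>2) & 0x7 = 3  ←
seq [1+:1] = (word>>1) & 0x1 = 1
id [0+:1] = (word>>0) & 0x1 = 0
flags signed 3b, MSB=0: value = 3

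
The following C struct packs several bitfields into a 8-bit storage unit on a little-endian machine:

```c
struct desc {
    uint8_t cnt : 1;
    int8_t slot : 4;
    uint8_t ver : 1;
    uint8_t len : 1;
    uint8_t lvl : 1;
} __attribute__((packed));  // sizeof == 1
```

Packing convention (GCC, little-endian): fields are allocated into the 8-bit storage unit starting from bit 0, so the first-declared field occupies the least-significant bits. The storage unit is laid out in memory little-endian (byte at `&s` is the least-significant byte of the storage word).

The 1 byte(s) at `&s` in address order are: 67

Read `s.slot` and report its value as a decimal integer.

[0]=0x67 (little-endian) → word 0x67
cnt:1 @ bit 0 → (0x67>>0)&0x1 = 0x1
slot:4 @ bit 1 → (0x67>>1)&0xf = 0x3  ←
ver:1 @ bit 5 → (0x67>>5)&0x1 = 0x1
len:1 @ bit 6 → (0x67>>6)&0x1 = 0x1
lvl:1 @ bit 7 → (0x67>>7)&0x1 = 0x0
slot signed 4b, MSB=0: value = 3

3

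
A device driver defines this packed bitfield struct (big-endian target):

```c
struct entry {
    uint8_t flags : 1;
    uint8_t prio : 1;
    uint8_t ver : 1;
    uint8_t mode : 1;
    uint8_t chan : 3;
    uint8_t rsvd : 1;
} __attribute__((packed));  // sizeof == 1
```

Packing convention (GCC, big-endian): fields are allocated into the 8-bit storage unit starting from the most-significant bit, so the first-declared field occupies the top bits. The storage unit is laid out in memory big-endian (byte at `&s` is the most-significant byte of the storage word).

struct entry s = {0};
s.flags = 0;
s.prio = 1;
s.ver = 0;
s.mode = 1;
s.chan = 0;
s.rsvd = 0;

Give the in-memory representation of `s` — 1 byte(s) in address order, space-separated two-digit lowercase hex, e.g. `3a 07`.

50

flags (1b) val=0 bits=0x0 at bit 7: 0x00
prio (1b) val=1 bits=0x1 at bit 6: 0x40
ver (1b) val=0 bits=0x0 at bit 5: 0x40
mode (1b) val=1 bits=0x1 at bit 4: 0x50
chan (3b) val=0 bits=0x0 at bit 1: 0x50
rsvd (1b) val=0 bits=0x0 at bit 0: 0x50
word = 0x50 → big-endian bytes:
  [0]=0x50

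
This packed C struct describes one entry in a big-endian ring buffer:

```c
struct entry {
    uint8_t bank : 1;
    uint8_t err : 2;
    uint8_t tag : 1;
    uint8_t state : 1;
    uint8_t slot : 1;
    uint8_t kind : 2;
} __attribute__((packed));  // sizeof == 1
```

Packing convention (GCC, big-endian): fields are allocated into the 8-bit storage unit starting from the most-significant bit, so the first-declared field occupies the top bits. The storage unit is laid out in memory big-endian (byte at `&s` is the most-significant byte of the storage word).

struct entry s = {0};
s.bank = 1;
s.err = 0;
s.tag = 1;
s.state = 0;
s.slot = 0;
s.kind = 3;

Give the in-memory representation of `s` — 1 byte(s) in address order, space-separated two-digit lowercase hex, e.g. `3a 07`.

93

[7+:1] bank=1 & 0x1 = 0x1; word=0x80
[5+:2] err=0 & 0x3 = 0x0; word=0x80
[4+:1] tag=1 & 0x1 = 0x1; word=0x90
[3+:1] state=0 & 0x1 = 0x0; word=0x90
[2+:1] slot=0 & 0x1 = 0x0; word=0x90
[0+:2] kind=3 & 0x3 = 0x3; word=0x93
word = 0x93 → big-endian bytes:
  [0]=0x93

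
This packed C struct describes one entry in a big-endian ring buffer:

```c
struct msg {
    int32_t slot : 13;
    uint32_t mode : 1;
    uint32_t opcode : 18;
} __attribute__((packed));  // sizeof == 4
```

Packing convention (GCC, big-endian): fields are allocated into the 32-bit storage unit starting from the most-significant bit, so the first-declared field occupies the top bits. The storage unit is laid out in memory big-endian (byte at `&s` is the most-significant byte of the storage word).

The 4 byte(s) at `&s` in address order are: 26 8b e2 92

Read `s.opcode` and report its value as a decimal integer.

[0]=0x26 [1]=0x8b [2]=0xe2 [3]=0x92 (big-endian) → word 0x268be292
slot:13 @ bit 19 → (0x268be292>>19)&0x1fff = 0x4d1
mode:1 @ bit 18 → (0x268be292>>18)&0x1 = 0x0
opcode:18 @ bit 0 → (0x268be292>>0)&0x3ffff = 0x3e292  ←

254610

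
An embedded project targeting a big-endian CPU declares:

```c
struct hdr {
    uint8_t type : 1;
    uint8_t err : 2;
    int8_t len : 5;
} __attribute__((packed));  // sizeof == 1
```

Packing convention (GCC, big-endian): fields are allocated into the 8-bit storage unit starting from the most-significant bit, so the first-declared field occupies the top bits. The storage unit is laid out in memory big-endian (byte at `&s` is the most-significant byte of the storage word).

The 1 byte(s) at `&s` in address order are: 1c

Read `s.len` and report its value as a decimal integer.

-4

[0]=0x1c (big-endian) → word 0x1c
type [7+:1] = (word>>7) & 0x1 = 0
err [5+:2] = (word>>5) & 0x3 = 0
len [0+:5] = (word>>0) & 0x1f = 28  ←
len signed 5b, MSB=1: 28 - 32 = -4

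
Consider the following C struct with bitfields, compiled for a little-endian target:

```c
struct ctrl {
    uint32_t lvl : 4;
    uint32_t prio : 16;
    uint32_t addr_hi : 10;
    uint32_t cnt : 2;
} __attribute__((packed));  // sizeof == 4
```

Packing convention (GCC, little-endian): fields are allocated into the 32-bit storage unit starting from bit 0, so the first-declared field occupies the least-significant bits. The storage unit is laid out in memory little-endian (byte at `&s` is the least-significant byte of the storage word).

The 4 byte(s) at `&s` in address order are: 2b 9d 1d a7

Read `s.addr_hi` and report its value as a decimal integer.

625

[0]=0x2b [1]=0x9d [2]=0x1d [3]=0xa7 (little-endian) → word 0xa71d9d2b
lvl:4 @ bit 0 → (0xa71d9d2b>>0)&0xf = 0xb
prio:16 @ bit 4 → (0xa71d9d2b>>4)&0xffff = 0xd9d2
addr_hi:10 @ bit 20 → (0xa71d9d2b>>20)&0x3ff = 0x271  ←
cnt:2 @ bit 30 → (0xa71d9d2b>>30)&0x3 = 0x2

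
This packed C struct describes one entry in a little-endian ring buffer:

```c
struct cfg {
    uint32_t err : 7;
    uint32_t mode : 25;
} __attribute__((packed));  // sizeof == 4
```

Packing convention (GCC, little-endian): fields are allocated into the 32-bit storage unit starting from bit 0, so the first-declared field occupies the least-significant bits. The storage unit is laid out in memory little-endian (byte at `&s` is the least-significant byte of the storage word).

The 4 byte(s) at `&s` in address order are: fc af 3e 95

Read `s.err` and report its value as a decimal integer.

124

[0]=0xfc [1]=0xaf [2]=0x3e [3]=0x95 (little-endian) → word 0x953eaffc
err:7 @ bit 0 → (0x953eaffc>>0)&0x7f = 0x7c  ←
mode:25 @ bit 7 → (0x953eaffc>>7)&0x1ffffff = 0x12a7d5f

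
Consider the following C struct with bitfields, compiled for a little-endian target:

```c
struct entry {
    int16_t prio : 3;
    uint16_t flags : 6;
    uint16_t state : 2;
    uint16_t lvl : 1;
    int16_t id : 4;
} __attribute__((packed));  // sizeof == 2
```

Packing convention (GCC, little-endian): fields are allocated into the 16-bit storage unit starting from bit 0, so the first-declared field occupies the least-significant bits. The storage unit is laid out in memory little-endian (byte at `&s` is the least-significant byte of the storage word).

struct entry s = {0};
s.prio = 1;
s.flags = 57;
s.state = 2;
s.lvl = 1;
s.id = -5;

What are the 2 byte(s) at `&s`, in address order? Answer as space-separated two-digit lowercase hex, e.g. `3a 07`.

prio (3b) val=1 bits=0x1 at bit 0: 0x0001
flags (6b) val=57 bits=0x39 at bit 3: 0x01c9
state (2b) val=2 bits=0x2 at bit 9: 0x05c9
lvl (1b) val=1 bits=0x1 at bit 11: 0x0dc9
id (4b) val=-5 bits=0xb at bit 12: 0xbdc9
word = 0xbdc9 → little-endian bytes:
  [0]=0xc9  [1]=0xbd

c9 bd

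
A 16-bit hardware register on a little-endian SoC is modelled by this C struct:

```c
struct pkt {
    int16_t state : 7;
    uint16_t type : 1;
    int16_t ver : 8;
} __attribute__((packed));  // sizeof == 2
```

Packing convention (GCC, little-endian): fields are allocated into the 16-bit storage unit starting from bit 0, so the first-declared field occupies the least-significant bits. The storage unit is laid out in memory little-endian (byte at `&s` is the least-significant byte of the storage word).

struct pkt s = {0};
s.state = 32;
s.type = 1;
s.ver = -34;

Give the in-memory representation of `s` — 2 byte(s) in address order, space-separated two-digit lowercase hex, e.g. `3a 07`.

a0 de

state:7 = 32 → 0x20 << 0 → word 0x0020
type:1 = 1 → 0x1 << 7 → word 0x00a0
ver:8 = -34 → 0xde << 8 → word 0xdea0
word = 0xdea0 → little-endian bytes:
  [0]=0xa0  [1]=0xde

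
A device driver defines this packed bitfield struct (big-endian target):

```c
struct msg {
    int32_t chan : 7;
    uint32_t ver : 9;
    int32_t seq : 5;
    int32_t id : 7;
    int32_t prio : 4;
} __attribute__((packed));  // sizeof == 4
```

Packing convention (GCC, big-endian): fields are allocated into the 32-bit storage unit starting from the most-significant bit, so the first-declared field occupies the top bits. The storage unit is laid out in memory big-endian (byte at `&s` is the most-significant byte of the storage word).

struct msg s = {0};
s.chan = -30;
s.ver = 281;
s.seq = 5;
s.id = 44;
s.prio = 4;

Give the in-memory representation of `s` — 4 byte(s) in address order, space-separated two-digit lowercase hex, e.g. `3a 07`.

c5 19 2a c4

chan:7 = -30 → 0x62 << 25 → word 0xc4000000
ver:9 = 281 → 0x119 << 16 → word 0xc5190000
seq:5 = 5 → 0x5 << 11 → word 0xc5192800
id:7 = 44 → 0x2c << 4 → word 0xc5192ac0
prio:4 = 4 → 0x4 << 0 → word 0xc5192ac4
word = 0xc5192ac4 → big-endian bytes:
  [0]=0xc5  [1]=0x19  [2]=0x2a  [3]=0xc4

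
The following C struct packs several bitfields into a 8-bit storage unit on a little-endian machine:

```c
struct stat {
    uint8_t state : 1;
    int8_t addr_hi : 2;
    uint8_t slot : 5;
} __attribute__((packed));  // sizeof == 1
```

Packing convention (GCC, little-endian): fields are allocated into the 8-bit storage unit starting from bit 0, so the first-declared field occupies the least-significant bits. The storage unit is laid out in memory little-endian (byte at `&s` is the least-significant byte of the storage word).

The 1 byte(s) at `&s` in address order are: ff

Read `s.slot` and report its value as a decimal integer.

31

[0]=0xff (little-endian) → word 0xff
state [0+:1] = (word>>0) & 0x1 = 1
addr_hi [1+:2] = (word>>1) & 0x3 = 3
slot [3+:5] = (word>>3) & 0x1f = 31  ←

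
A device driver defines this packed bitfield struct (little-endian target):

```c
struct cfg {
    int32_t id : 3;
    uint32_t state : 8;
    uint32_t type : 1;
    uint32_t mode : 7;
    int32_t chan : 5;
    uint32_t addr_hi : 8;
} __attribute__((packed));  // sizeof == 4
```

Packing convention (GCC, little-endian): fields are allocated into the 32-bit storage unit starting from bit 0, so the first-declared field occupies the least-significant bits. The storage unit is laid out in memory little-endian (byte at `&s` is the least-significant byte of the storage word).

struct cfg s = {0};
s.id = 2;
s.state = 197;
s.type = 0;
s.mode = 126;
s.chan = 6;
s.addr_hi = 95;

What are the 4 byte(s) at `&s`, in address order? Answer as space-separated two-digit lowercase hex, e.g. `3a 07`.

id (3b) val=2 bits=0x2 at bit 0: 0x00000002
state (8b) val=197 bits=0xc5 at bit 3: 0x0000062a
type (1b) val=0 bits=0x0 at bit 11: 0x0000062a
mode (7b) val=126 bits=0x7e at bit 12: 0x0007e62a
chan (5b) val=6 bits=0x6 at bit 19: 0x0037e62a
addr_hi (8b) val=95 bits=0x5f at bit 24: 0x5f37e62a
word = 0x5f37e62a → little-endian bytes:
  [0]=0x2a  [1]=0xe6  [2]=0x37  [3]=0x5f

2a e6 37 5f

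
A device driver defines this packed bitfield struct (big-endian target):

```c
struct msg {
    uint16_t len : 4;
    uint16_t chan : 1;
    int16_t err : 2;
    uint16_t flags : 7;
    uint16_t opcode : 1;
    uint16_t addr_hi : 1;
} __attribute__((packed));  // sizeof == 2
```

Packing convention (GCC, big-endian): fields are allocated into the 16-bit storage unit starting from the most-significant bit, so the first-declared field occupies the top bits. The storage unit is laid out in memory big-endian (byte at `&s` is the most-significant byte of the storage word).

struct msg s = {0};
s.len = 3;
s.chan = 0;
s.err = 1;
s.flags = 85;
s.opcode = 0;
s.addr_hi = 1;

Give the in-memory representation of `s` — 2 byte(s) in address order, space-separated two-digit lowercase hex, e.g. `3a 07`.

33 55

len:4 = 3 → 0x3 << 12 → word 0x3000
chan:1 = 0 → 0x0 << 11 → word 0x3000
err:2 = 1 → 0x1 << 9 → word 0x3200
flags:7 = 85 → 0x55 << 2 → word 0x3354
opcode:1 = 0 → 0x0 << 1 → word 0x3354
addr_hi:1 = 1 → 0x1 << 0 → word 0x3355
word = 0x3355 → big-endian bytes:
  [0]=0x33  [1]=0x55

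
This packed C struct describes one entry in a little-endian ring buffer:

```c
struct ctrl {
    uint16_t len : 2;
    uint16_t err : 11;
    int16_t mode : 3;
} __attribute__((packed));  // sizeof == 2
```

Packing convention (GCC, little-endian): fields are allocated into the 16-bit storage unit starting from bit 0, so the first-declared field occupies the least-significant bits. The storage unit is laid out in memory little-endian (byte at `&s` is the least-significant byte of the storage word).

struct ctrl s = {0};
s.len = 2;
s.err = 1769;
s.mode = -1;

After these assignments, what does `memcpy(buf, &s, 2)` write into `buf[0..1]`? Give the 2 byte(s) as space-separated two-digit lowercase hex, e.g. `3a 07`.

a6 fb

len (2b) val=2 bits=0x2 at bit 0: 0x0002
err (11b) val=1769 bits=0x6e9 at bit 2: 0x1ba6
mode (3b) val=-1 bits=0x7 at bit 13: 0xfba6
word = 0xfba6 → little-endian bytes:
  [0]=0xa6  [1]=0xfb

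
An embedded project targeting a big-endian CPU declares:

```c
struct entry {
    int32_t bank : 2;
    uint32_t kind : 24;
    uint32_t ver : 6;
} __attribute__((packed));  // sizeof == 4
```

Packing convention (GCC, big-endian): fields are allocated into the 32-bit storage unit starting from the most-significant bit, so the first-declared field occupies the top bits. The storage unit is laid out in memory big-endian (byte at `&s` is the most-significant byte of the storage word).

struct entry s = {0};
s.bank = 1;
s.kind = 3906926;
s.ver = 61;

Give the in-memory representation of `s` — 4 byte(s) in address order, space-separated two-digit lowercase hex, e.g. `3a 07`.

4e e7 5b bd

bank:2 = 1 → 0x1 << 30 → word 0x40000000
kind:24 = 3906926 → 0x3b9d6e << 6 → word 0x4ee75b80
ver:6 = 61 → 0x3d << 0 → word 0x4ee75bbd
word = 0x4ee75bbd → big-endian bytes:
  [0]=0x4e  [1]=0xe7  [2]=0x5b  [3]=0xbd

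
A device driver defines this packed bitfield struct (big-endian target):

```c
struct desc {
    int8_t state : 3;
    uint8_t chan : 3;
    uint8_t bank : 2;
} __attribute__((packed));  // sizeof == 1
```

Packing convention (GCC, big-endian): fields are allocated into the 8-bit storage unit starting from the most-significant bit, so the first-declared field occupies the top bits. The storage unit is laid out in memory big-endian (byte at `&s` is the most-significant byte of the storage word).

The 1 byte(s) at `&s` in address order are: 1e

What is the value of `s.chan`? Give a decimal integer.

[0]=0x1e (big-endian) → word 0x1e
state [5+:3] = (word>>5) & 0x7 = 0
chan [2+:3] = (word>>2) & 0x7 = 7  ←
bank [0+:2] = (word>>0) & 0x3 = 2

7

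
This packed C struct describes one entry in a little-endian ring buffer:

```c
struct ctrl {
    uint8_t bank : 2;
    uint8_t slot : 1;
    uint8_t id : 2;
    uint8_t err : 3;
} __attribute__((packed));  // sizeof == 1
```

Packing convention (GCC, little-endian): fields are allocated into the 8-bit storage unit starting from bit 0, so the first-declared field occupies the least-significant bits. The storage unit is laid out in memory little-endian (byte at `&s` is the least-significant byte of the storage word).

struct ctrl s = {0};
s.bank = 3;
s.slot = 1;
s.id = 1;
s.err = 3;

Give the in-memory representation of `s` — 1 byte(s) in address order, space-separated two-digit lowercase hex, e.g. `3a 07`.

6f

[0+:2] bank=3 & 0x3 = 0x3; word=0x03
[2+:1] slot=1 & 0x1 = 0x1; word=0x07
[3+:2] id=1 & 0x3 = 0x1; word=0x0f
[5+:3] err=3 & 0x7 = 0x3; word=0x6f
word = 0x6f → little-endian bytes:
  [0]=0x6f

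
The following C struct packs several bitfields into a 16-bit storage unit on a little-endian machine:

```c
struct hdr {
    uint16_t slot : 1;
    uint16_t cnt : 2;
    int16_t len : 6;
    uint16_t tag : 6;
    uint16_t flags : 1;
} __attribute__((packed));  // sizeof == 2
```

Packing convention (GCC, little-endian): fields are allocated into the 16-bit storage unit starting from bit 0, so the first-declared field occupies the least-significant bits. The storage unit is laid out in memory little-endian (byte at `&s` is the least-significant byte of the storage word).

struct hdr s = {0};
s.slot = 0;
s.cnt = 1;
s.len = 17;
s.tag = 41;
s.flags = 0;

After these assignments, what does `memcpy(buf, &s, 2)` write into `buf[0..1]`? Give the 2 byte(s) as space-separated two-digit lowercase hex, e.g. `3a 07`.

[0+:1] slot=0 & 0x1 = 0x0; word=0x0000
[1+:2] cnt=1 & 0x3 = 0x1; word=0x0002
[3+:6] len=17 & 0x3f = 0x11; word=0x008a
[9+:6] tag=41 & 0x3f = 0x29; word=0x528a
[15+:1] flags=0 & 0x1 = 0x0; word=0x528a
word = 0x528a → little-endian bytes:
  [0]=0x8a  [1]=0x52

8a 52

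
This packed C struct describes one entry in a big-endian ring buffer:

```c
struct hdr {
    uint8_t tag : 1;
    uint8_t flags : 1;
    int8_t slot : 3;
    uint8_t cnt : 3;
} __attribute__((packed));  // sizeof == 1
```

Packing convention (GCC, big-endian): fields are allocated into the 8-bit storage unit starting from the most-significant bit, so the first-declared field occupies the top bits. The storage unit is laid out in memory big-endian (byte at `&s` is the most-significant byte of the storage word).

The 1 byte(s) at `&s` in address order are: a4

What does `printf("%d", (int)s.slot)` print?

[0]=0xa4 (big-endian) → word 0xa4
tag:1 @ bit 7 → (0xa4>>7)&0x1 = 0x1
flags:1 @ bit 6 → (0xa4>>6)&0x1 = 0x0
slot:3 @ bit 3 → (0xa4>>3)&0x7 = 0x4  ←
cnt:3 @ bit 0 → (0xa4>>0)&0x7 = 0x4
slot signed 3b, MSB=1: 4 - 8 = -4

-4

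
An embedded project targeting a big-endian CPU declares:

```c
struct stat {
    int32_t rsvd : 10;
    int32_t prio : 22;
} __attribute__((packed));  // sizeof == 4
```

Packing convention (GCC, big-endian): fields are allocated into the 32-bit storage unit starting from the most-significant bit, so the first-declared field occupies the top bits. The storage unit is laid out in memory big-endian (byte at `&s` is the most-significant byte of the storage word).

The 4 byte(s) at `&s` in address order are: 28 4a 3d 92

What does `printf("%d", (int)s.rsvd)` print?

161

[0]=0x28 [1]=0x4a [2]=0x3d [3]=0x92 (big-endian) → word 0x284a3d92
rsvd:10 @ bit 22 → (0x284a3d92>>22)&0x3ff = 0xa1  ←
prio:22 @ bit 0 → (0x284a3d92>>0)&0x3fffff = 0xa3d92
rsvd signed 10b, MSB=0: value = 161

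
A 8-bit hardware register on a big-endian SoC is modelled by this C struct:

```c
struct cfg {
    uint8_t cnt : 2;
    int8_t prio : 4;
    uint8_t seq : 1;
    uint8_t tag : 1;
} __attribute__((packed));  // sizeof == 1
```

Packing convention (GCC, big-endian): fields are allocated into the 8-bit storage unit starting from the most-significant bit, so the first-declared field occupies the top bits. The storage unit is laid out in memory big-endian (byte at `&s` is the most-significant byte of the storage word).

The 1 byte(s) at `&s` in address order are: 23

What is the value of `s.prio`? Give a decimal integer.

-8

[0]=0x23 (big-endian) → word 0x23
cnt:2 @ bit 6 → (0x23>>6)&0x3 = 0x0
prio:4 @ bit 2 → (0x23>>2)&0xf = 0x8  ←
seq:1 @ bit 1 → (0x23>>1)&0x1 = 0x1
tag:1 @ bit 0 → (0x23>>0)&0x1 = 0x1
prio signed 4b, MSB=1: 8 - 16 = -8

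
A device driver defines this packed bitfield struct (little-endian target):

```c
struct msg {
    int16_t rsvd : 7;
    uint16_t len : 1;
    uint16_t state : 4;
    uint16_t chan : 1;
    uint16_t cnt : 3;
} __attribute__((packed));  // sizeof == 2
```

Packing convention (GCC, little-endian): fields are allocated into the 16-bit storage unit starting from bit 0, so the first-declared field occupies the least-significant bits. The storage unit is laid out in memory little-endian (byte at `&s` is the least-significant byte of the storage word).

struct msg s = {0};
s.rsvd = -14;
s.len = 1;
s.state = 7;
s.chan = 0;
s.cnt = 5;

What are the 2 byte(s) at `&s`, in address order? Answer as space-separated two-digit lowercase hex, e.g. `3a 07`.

[0+:7] rsvd=-14 & 0x7f = 0x72; word=0x0072
[7+:1] len=1 & 0x1 = 0x1; word=0x00f2
[8+:4] state=7 & 0xf = 0x7; word=0x07f2
[12+:1] chan=0 & 0x1 = 0x0; word=0x07f2
[13+:3] cnt=5 & 0x7 = 0x5; word=0xa7f2
word = 0xa7f2 → little-endian bytes:
  [0]=0xf2  [1]=0xa7

f2 a7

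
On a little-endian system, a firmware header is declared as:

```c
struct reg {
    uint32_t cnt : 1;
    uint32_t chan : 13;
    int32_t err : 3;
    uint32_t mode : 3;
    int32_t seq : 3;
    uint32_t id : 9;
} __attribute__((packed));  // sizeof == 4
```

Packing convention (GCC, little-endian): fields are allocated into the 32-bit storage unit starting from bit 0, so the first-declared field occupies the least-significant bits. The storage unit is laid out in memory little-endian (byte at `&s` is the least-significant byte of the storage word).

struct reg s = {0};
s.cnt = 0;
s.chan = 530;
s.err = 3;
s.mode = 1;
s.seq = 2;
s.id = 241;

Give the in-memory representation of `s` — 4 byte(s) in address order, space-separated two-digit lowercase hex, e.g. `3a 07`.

24 c4 a2 78

cnt:1 = 0 → 0x0 << 0 → word 0x00000000
chan:13 = 530 → 0x212 << 1 → word 0x00000424
err:3 = 3 → 0x3 << 14 → word 0x0000c424
mode:3 = 1 → 0x1 << 17 → word 0x0002c424
seq:3 = 2 → 0x2 << 20 → word 0x0022c424
id:9 = 241 → 0xf1 << 23 → word 0x78a2c424
word = 0x78a2c424 → little-endian bytes:
  [0]=0x24  [1]=0xc4  [2]=0xa2  [3]=0x78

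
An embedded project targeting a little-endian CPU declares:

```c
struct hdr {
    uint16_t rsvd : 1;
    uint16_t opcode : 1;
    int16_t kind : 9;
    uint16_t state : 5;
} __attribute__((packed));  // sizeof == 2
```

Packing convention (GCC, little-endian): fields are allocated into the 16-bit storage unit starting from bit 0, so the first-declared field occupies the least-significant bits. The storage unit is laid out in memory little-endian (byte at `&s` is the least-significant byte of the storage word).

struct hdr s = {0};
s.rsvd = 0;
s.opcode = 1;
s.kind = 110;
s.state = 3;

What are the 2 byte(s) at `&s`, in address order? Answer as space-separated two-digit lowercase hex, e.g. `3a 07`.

ba 19

rsvd:1 = 0 → 0x0 << 0 → word 0x0000
opcode:1 = 1 → 0x1 << 1 → word 0x0002
kind:9 = 110 → 0x6e << 2 → word 0x01ba
state:5 = 3 → 0x3 << 11 → word 0x19ba
word = 0x19ba → little-endian bytes:
  [0]=0xba  [1]=0x19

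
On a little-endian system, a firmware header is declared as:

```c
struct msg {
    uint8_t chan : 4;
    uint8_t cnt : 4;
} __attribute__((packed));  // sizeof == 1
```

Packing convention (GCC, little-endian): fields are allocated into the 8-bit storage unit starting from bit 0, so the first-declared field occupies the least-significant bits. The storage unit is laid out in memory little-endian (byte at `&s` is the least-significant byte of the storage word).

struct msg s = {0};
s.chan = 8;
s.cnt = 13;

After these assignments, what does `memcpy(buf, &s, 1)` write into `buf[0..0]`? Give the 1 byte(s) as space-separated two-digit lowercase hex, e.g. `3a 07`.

d8

chan:4 = 8 → 0x8 << 0 → word 0x08
cnt:4 = 13 → 0xd << 4 → word 0xd8
word = 0xd8 → little-endian bytes:
  [0]=0xd8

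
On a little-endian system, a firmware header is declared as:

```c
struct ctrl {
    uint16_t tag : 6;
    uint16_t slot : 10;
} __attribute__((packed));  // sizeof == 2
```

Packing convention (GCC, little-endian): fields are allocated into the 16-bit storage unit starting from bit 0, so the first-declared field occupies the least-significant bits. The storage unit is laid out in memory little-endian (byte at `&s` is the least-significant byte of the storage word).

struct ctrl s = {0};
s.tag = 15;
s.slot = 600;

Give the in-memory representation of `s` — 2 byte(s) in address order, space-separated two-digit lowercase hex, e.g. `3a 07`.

0f 96

[0+:6] tag=15 & 0x3f = 0xf; word=0x000f
[6+:10] slot=600 & 0x3ff = 0x258; word=0x960f
word = 0x960f → little-endian bytes:
  [0]=0x0f  [1]=0x96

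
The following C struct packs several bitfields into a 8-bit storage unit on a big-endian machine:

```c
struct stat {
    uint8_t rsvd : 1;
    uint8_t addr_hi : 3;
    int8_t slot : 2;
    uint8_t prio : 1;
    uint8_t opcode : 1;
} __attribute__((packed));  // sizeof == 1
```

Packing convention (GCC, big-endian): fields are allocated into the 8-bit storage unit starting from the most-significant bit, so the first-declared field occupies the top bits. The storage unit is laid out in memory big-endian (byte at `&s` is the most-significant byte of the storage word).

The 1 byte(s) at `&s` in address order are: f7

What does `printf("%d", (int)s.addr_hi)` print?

7

[0]=0xf7 (big-endian) → word 0xf7
rsvd [7+:1] = (word>>7) & 0x1 = 1
addr_hi [4+:3] = (word>>4) & 0x7 = 7  ←
slot [2+:2] = (word>>2) & 0x3 = 1
prio [1+:1] = (word>>1) & 0x1 = 1
opcode [0+:1] = (word>>0) & 0x1 = 1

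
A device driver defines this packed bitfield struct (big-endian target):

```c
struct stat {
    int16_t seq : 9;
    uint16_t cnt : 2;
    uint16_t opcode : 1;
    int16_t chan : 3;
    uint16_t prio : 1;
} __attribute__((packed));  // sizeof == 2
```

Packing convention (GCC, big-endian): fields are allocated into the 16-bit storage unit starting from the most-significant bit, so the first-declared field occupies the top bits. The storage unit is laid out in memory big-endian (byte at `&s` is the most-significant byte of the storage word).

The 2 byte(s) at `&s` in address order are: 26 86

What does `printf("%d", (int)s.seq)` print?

77

[0]=0x26 [1]=0x86 (big-endian) → word 0x2686
seq [7+:9] = (word>>7) & 0x1ff = 77  ←
cnt [5+:2] = (word>>5) & 0x3 = 0
opcode [4+:1] = (word>>4) & 0x1 = 0
chan [1+:3] = (word>>1) & 0x7 = 3
prio [0+:1] = (word>>0) & 0x1 = 0
seq signed 9b, MSB=0: value = 77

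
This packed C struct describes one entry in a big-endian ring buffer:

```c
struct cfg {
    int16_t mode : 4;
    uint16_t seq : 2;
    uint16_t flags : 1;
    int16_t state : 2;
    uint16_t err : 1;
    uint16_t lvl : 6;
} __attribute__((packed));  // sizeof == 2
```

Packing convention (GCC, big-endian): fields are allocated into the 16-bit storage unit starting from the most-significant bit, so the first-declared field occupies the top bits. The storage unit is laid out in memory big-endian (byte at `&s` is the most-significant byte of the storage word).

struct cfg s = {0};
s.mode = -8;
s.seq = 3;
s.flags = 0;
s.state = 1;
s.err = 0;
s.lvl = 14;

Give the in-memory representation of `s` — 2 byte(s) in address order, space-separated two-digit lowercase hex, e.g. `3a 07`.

8c 8e

mode (4b) val=-8 bits=0x8 at bit 12: 0x8000
seq (2b) val=3 bits=0x3 at bit 10: 0x8c00
flags (1b) val=0 bits=0x0 at bit 9: 0x8c00
state (2b) val=1 bits=0x1 at bit 7: 0x8c80
err (1b) val=0 bits=0x0 at bit 6: 0x8c80
lvl (6b) val=14 bits=0xe at bit 0: 0x8c8e
word = 0x8c8e → big-endian bytes:
  [0]=0x8c  [1]=0x8e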